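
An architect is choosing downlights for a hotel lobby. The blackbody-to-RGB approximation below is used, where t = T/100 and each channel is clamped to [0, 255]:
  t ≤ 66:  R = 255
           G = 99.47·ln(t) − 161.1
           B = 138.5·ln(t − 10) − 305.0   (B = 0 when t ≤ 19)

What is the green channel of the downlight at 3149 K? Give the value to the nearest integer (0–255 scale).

t = 3149/100 = 31.49; the t ≤ 66 branch applies.
G = 99.47·ln 31.49 − 161.1 = 99.47·3.4497 − 161.1 = 182.039.
Rounded: 182.

182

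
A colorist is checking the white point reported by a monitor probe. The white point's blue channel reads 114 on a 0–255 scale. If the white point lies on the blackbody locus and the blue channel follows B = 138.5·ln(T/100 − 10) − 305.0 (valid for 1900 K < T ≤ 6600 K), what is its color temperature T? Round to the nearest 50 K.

ln(t − 10) = (114 + 305.0) / 138.5 = 3.0253.
t − 10 = e^3.0253 = 20.600, so t = 30.600.
T = 100·t = 3060 K → 3050 K to the nearest 50 K.

3050 K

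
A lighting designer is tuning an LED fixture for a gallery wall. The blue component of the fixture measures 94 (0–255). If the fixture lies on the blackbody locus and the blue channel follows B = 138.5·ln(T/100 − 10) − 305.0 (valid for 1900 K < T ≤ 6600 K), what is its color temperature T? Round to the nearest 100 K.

2800 K

ln(t − 10) = (94 + 305.0) / 138.5 = 2.8809.
t − 10 = e^2.8809 = 17.830, so t = 27.830.
T = 100·t = 2783 K → 2800 K to the nearest 100 K.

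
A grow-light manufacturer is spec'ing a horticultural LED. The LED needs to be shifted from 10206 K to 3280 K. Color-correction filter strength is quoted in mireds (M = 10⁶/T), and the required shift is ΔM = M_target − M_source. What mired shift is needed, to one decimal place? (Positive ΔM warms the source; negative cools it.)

+206.9 mireds

M_source = 10⁶/10206 = 97.982; M_target = 10⁶/3280 = 304.878.
ΔM = 304.878 − 97.982 = 206.896 → +206.9 mireds, a warming shift.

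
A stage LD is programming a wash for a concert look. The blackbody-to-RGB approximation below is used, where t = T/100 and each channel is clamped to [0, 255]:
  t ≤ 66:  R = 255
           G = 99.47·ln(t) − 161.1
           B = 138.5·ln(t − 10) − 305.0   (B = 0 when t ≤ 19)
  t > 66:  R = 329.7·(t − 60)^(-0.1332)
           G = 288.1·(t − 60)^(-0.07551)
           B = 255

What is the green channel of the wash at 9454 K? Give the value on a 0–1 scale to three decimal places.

0.865

t = 9454/100 = 94.54; the t > 66 branch applies.
G = 288.1·(94.54 − 60)^(-0.07551) = 288.1·34.54^(-0.07551) = 288.1·0.76532 = 220.488.
On a 0–1 scale: 220.488/255 = 0.8647 → 0.865.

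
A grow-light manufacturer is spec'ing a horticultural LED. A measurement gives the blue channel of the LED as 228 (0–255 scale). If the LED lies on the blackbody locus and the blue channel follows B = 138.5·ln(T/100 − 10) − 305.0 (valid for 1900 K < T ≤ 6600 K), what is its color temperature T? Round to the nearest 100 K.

ln(t − 10) = (228 + 305.0) / 138.5 = 3.8484.
t − 10 = e^3.8484 = 46.917, so t = 56.917.
T = 100·t = 5692 K → 5700 K to the nearest 100 K.

5700 K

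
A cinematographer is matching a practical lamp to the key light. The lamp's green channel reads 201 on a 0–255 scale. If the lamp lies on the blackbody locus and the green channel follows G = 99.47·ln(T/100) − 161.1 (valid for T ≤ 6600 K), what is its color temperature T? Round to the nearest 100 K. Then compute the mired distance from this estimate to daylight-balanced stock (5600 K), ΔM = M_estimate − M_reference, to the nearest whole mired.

ln t = (201 + 161.1) / 99.47 = 3.6403.
t = e^3.6403 = 38.103.
T = 100·t = 3810 K → 3800 K to the nearest 100 K.
M_estimate = 10⁶/3800 = 263.16; M_reference = 10⁶/5600 = 178.57.
ΔM = 263.16 − 178.57 = 84.59 → +85 mireds.

+85 mireds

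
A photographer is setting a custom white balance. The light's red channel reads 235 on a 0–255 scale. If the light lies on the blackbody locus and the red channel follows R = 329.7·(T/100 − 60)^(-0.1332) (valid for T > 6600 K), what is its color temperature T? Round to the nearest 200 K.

7200 K

(t − 60)^(-0.1332) = 235/329.7 = 0.71277.
t − 60 = 0.71277^(1/-0.1332) = 0.71277^(-7.508) = 12.705, so t = 72.705.
T = 100·t = 7271 K → 7200 K to the nearest 200 K.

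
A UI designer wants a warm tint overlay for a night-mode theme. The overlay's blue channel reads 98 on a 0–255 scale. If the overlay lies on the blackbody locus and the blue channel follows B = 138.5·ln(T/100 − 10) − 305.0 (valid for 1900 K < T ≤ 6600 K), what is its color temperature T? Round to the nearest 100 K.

2800 K

ln(t − 10) = (98 + 305.0) / 138.5 = 2.9097.
t − 10 = e^2.9097 = 18.352, so t = 28.352.
T = 100·t = 2835 K → 2800 K to the nearest 100 K.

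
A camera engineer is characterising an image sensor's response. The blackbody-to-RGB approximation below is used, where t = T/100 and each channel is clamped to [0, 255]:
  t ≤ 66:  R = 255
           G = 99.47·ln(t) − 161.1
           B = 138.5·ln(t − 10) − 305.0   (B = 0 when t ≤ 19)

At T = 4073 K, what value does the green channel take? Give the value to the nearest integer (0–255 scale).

t = 4073/100 = 40.73; the t ≤ 66 branch applies.
G = 99.47·ln 40.73 − 161.1 = 99.47·3.7070 − 161.1 = 207.632.
Rounded: 208.

208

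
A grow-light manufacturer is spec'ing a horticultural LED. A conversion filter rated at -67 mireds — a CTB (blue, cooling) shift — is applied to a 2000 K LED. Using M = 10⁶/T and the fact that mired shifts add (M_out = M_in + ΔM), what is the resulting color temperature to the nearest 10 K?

2310 K

M_in = 10⁶/2000 = 500.00 mireds.
M_out = 500.00 + (-67) = 433.00 mireds.
T_out = 10⁶/433.00 = 2309.5 K → 2310 K.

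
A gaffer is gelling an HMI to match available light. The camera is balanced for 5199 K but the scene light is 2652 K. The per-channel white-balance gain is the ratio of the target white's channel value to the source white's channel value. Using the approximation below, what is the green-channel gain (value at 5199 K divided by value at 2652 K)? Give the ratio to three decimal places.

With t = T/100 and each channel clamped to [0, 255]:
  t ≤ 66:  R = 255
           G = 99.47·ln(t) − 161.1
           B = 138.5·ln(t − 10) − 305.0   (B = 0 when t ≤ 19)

At 2652 K (t = 26.52):
  G = 99.47·ln 26.52 − 161.1 = 99.47·3.2779 − 161.1 = 164.953.
At 5199 K (t = 51.99):
  G = 99.47·ln 51.99 − 161.1 = 99.47·3.9511 − 161.1 = 231.911.
Gain = 231.911 / 164.953 = 1.4059 → 1.406.

1.406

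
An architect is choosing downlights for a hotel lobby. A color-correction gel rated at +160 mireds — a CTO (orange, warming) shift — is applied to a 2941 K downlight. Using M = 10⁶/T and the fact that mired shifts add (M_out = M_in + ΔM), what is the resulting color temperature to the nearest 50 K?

M_in = 10⁶/2941 = 340.02 mireds.
M_out = 340.02 + (+160) = 500.02 mireds.
T_out = 10⁶/500.02 = 1999.9 K → 2000 K.

2000 K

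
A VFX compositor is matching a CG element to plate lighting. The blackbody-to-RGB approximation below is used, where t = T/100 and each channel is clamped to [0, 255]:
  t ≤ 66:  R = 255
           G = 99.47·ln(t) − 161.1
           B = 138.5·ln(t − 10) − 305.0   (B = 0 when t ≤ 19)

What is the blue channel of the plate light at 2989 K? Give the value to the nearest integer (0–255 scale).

t = 2989/100 = 29.89; the t ≤ 66 branch applies.
B = 138.5·ln(29.89 − 10) − 305.0 = 138.5·ln 19.89 − 305.0 = 138.5·2.9902 − 305.0 = 109.145.
Rounded: 109.

109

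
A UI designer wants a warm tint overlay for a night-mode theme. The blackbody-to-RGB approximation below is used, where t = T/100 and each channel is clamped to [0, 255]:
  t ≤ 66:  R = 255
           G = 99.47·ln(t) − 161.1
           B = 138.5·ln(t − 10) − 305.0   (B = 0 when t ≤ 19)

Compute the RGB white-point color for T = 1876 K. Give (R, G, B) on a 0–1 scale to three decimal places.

t = 1876/100 = 18.76; the t ≤ 66 branch applies.
R = 255 by definition for t ≤ 66.
G = 99.47·ln 18.76 − 161.1 = 99.47·2.9317 − 161.1 = 130.519.
t = 18.76 ≤ 19, so B = 0.
Dividing each by 255: (1.0000, 0.5118, 0.0000) → (1.000, 0.512, 0.000).

(1.000, 0.512, 0.000)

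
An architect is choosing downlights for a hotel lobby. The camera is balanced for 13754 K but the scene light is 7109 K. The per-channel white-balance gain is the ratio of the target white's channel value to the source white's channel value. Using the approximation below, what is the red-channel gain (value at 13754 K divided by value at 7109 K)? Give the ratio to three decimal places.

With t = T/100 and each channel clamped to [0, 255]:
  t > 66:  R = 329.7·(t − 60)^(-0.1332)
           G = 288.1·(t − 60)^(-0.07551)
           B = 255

At 7109 K (t = 71.09):
  R = 329.7·(71.09 − 60)^(-0.1332) = 329.7·11.09^(-0.1332) = 329.7·0.72580 = 239.295.
At 13754 K (t = 137.54):
  R = 329.7·(137.54 − 60)^(-0.1332) = 329.7·77.54^(-0.1332) = 329.7·0.56016 = 184.686.
Gain = 184.686 / 239.295 = 0.7718 → 0.772.

0.772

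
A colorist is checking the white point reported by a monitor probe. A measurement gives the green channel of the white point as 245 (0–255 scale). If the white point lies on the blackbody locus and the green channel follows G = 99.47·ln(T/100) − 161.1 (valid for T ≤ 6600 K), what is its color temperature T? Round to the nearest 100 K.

5900 K

ln t = (245 + 161.1) / 99.47 = 4.0826.
t = e^4.0826 = 59.302.
T = 100·t = 5930 K → 5900 K to the nearest 100 K.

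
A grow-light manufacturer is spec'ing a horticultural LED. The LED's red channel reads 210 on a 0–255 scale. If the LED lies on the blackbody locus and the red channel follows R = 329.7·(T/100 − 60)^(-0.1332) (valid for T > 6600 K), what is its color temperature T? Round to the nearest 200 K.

(t − 60)^(-0.1332) = 210/329.7 = 0.63694.
t − 60 = 0.63694^(1/-0.1332) = 0.63694^(-7.508) = 29.561, so t = 89.561.
T = 100·t = 8956 K → 9000 K to the nearest 200 K.

9000 K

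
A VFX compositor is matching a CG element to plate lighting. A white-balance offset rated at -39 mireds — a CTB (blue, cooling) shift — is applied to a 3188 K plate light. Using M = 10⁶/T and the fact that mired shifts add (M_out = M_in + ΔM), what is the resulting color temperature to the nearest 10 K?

3640 K

M_in = 10⁶/3188 = 313.68 mireds.
M_out = 313.68 + (-39) = 274.68 mireds.
T_out = 10⁶/274.68 = 3640.6 K → 3640 K.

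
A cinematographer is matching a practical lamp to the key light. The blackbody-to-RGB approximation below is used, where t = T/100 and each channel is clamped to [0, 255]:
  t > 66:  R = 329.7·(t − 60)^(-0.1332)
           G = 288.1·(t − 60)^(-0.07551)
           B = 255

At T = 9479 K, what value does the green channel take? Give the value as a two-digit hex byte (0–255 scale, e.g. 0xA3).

0xDC

t = 9479/100 = 94.79; the t > 66 branch applies.
G = 288.1·(94.79 − 60)^(-0.07551) = 288.1·34.79^(-0.07551) = 288.1·0.76490 = 220.368.
Rounded: 220; in hex, 0xDC.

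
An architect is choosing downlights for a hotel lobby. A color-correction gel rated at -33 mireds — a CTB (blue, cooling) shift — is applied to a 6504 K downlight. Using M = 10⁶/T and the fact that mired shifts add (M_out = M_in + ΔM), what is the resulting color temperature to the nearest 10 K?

8280 K

M_in = 10⁶/6504 = 153.75 mireds.
M_out = 153.75 + (-33) = 120.75 mireds.
T_out = 10⁶/120.75 = 8281.5 K → 8280 K.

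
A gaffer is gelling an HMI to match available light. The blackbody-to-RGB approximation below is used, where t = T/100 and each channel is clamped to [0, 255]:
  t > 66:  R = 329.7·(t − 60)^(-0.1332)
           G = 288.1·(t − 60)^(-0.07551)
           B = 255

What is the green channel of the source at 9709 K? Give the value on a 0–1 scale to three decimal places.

0.860

t = 9709/100 = 97.09; the t > 66 branch applies.
G = 288.1·(97.09 − 60)^(-0.07551) = 288.1·37.09^(-0.07551) = 288.1·0.76121 = 219.305.
On a 0–1 scale: 219.305/255 = 0.8600 → 0.860.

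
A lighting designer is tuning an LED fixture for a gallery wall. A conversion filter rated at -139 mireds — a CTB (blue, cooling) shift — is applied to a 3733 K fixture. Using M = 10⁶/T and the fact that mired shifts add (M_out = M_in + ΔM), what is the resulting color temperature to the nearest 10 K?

7760 K

M_in = 10⁶/3733 = 267.88 mireds.
M_out = 267.88 + (-139) = 128.88 mireds.
T_out = 10⁶/128.88 = 7759.1 K → 7760 K.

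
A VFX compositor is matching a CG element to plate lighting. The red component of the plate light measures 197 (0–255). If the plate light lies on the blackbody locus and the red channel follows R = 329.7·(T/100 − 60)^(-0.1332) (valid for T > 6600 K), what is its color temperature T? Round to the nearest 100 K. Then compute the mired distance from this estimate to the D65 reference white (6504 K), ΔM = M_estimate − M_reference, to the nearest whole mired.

-61 mireds

(t − 60)^(-0.1332) = 197/329.7 = 0.59751.
t − 60 = 0.59751^(1/-0.1332) = 0.59751^(-7.508) = 47.761, so t = 107.761.
T = 100·t = 10776 K → 10800 K to the nearest 100 K.
M_estimate = 10⁶/10800 = 92.59; M_reference = 10⁶/6504 = 153.75.
ΔM = 92.59 − 153.75 = -61.16 → -61 mireds.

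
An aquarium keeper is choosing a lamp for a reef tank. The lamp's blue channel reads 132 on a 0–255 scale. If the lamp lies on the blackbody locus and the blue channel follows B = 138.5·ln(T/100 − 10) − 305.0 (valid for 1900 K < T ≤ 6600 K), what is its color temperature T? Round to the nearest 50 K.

ln(t − 10) = (132 + 305.0) / 138.5 = 3.1552.
t − 10 = e^3.1552 = 23.459, so t = 33.459.
T = 100·t = 3346 K → 3350 K to the nearest 50 K.

3350 K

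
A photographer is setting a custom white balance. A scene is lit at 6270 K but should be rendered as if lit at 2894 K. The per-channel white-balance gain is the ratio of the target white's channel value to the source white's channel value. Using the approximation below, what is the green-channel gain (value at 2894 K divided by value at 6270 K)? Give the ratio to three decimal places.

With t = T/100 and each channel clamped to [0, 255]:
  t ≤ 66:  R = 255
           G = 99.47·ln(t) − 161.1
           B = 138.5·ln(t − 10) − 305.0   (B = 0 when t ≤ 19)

At 6270 K (t = 62.7):
  G = 99.47·ln 62.7 − 161.1 = 99.47·4.1384 − 161.1 = 250.543.
At 2894 K (t = 28.94):
  G = 99.47·ln 28.94 − 161.1 = 99.47·3.3652 − 161.1 = 173.639.
Gain = 173.639 / 250.543 = 0.6931 → 0.693.

0.693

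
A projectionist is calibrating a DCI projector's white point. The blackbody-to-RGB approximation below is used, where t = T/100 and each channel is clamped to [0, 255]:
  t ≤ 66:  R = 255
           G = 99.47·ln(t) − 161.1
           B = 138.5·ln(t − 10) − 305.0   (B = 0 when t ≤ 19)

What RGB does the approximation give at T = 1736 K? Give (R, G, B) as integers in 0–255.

t = 1736/100 = 17.36; the t ≤ 66 branch applies.
R = 255 by definition for t ≤ 66.
G = 99.47·ln 17.36 − 161.1 = 99.47·2.8542 − 161.1 = 122.804.
t = 17.36 ≤ 19, so B = 0.
Rounded: (255, 123, 0).

(255, 123, 0)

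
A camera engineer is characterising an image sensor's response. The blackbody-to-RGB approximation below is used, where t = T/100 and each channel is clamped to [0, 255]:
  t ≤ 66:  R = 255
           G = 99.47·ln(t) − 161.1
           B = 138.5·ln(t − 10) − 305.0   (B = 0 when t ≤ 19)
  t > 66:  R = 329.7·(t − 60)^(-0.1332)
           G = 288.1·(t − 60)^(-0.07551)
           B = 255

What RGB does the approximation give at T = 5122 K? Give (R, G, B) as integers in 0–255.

t = 5122/100 = 51.22; the t ≤ 66 branch applies.
R = 255 by definition for t ≤ 66.
G = 99.47·ln 51.22 − 161.1 = 99.47·3.9361 − 161.1 = 230.427.
B = 138.5·ln(51.22 − 10) − 305.0 = 138.5·ln 41.22 − 305.0 = 138.5·3.7189 − 305.0 = 210.071.
Rounded: (255, 230, 210).

(255, 230, 210)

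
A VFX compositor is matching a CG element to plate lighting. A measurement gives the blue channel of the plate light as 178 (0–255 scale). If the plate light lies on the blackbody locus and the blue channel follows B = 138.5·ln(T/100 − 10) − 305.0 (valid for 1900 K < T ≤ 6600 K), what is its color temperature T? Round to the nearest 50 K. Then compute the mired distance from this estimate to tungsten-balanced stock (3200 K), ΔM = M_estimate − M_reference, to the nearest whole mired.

-77 mireds

ln(t − 10) = (178 + 305.0) / 138.5 = 3.4874.
t − 10 = e^3.4874 = 32.700, so t = 42.700.
T = 100·t = 4270 K → 4250 K to the nearest 50 K.
M_estimate = 10⁶/4250 = 235.29; M_reference = 10⁶/3200 = 312.50.
ΔM = 235.29 − 312.50 = -77.21 → -77 mireds.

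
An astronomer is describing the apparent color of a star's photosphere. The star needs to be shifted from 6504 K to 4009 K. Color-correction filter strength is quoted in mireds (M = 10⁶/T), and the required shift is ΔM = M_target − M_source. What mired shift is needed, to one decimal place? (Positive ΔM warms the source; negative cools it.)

M_source = 10⁶/6504 = 153.752; M_target = 10⁶/4009 = 249.439.
ΔM = 249.439 − 153.752 = 95.687 → +95.7 mireds, a warming shift.

+95.7 mireds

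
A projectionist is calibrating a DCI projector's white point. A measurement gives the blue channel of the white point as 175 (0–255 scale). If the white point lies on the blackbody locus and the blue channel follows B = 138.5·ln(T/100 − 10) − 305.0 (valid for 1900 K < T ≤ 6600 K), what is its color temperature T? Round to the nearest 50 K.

4200 K

ln(t − 10) = (175 + 305.0) / 138.5 = 3.4657.
t − 10 = e^3.4657 = 31.999, so t = 41.999.
T = 100·t = 4200 K → 4200 K to the nearest 50 K.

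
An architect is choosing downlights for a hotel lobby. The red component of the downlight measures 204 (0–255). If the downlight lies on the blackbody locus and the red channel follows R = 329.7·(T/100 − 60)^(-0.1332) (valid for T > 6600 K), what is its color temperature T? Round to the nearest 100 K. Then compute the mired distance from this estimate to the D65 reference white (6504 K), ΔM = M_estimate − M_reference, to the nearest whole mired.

-51 mireds

(t − 60)^(-0.1332) = 204/329.7 = 0.61874.
t − 60 = 0.61874^(1/-0.1332) = 0.61874^(-7.508) = 36.748, so t = 96.748.
T = 100·t = 9675 K → 9700 K to the nearest 100 K.
M_estimate = 10⁶/9700 = 103.09; M_reference = 10⁶/6504 = 153.75.
ΔM = 103.09 − 153.75 = -50.66 → -51 mireds.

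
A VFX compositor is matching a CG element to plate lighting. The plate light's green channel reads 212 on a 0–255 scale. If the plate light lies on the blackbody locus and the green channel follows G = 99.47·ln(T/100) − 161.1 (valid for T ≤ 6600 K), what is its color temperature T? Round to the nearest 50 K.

4250 K

ln t = (212 + 161.1) / 99.47 = 3.7509.
t = e^3.7509 = 42.559.
T = 100·t = 4256 K → 4250 K to the nearest 50 K.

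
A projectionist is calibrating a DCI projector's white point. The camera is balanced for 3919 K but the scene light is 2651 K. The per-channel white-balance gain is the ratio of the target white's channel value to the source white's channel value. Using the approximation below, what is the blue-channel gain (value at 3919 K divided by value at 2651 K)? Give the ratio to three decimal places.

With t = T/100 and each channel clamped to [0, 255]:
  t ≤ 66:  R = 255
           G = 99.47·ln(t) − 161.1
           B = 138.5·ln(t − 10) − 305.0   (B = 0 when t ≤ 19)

At 2651 K (t = 26.51):
  B = 138.5·ln(26.51 − 10) − 305.0 = 138.5·ln 16.51 − 305.0 = 138.5·2.8040 − 305.0 = 83.349.
At 3919 K (t = 39.19):
  B = 138.5·ln(39.19 − 10) − 305.0 = 138.5·ln 29.19 − 305.0 = 138.5·3.3738 − 305.0 = 162.275.
Gain = 162.275 / 83.349 = 1.9469 → 1.947.

1.947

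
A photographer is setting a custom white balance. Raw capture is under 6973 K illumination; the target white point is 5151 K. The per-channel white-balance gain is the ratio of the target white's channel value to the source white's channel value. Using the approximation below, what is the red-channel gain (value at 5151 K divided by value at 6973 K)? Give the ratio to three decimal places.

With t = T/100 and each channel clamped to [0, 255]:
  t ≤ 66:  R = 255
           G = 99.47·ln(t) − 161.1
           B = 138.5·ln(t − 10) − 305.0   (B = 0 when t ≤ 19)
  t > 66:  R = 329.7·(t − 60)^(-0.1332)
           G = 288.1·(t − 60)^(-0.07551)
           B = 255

At 6973 K (t = 69.73):
  R = 329.7·(69.73 − 60)^(-0.1332) = 329.7·9.73^(-0.1332) = 329.7·0.73856 = 243.502.
At 5151 K (t = 51.51):
  R = 255 by definition for t ≤ 66.
Gain = 255.000 / 243.502 = 1.0472 → 1.047.

1.047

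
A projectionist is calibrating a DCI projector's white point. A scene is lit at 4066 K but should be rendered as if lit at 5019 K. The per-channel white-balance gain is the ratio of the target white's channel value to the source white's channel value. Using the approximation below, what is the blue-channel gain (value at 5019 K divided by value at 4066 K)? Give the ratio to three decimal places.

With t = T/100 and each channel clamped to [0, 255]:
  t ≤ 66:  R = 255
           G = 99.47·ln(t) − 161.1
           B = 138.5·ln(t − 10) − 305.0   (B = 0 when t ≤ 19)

At 4066 K (t = 40.66):
  B = 138.5·ln(40.66 − 10) − 305.0 = 138.5·ln 30.66 − 305.0 = 138.5·3.4230 − 305.0 = 169.080.
At 5019 K (t = 50.19):
  B = 138.5·ln(50.19 − 10) − 305.0 = 138.5·ln 40.19 − 305.0 = 138.5·3.6936 − 305.0 = 206.566.
Gain = 206.566 / 169.080 = 1.2217 → 1.222.

1.222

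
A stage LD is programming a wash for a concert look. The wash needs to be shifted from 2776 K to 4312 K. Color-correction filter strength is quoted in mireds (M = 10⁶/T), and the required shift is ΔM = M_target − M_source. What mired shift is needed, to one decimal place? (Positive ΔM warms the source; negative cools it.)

-128.3 mireds

M_source = 10⁶/2776 = 360.231; M_target = 10⁶/4312 = 231.911.
ΔM = 231.911 − 360.231 = -128.320 → -128.3 mireds, a cooling shift.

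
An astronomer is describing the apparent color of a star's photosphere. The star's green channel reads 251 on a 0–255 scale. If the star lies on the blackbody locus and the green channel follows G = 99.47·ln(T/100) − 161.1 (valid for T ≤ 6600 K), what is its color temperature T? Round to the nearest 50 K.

ln t = (251 + 161.1) / 99.47 = 4.1430.
t = e^4.1430 = 62.989.
T = 100·t = 6299 K → 6300 K to the nearest 50 K.

6300 K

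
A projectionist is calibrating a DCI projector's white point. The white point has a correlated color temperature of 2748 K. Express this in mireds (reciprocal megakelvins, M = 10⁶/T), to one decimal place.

M = 10⁶ / 2748 = 363.901 → 363.9 mireds.

363.9 mireds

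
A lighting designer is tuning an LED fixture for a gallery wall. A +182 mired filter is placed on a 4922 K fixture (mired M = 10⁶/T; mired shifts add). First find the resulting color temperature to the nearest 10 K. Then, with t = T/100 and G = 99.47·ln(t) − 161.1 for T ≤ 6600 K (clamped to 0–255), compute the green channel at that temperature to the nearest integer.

M_in = 10⁶/4922 = 203.17; M_out = 203.17 + (+182) = 385.17.
T_out = 10⁶/385.17 = 2596.3 K → 2600 K; t = 26.
G = 99.47·ln 26 − 161.1 = 99.47·3.2581 − 161.1 = 162.983.
Rounded: 163.

163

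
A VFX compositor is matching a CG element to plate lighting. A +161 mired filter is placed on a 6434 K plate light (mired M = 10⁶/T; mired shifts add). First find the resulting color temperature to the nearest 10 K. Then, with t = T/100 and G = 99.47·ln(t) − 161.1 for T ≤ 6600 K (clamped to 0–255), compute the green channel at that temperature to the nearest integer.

182

M_in = 10⁶/6434 = 155.42; M_out = 155.42 + (+161) = 316.42.
T_out = 10⁶/316.42 = 3160.3 K → 3160 K; t = 31.6.
G = 99.47·ln 31.6 − 161.1 = 99.47·3.4532 − 161.1 = 182.386.
Rounded: 182.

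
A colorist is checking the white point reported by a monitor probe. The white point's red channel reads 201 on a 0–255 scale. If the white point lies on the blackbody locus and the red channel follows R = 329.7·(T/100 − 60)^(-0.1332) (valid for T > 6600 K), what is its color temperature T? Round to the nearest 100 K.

(t − 60)^(-0.1332) = 201/329.7 = 0.60965.
t − 60 = 0.60965^(1/-0.1332) = 0.60965^(-7.508) = 41.071, so t = 101.071.
T = 100·t = 10107 K → 10100 K to the nearest 100 K.

10100 K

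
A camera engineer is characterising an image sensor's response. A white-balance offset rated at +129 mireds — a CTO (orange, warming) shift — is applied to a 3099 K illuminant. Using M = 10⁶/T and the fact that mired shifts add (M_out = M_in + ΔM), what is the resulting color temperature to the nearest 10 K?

M_in = 10⁶/3099 = 322.68 mireds.
M_out = 322.68 + (+129) = 451.68 mireds.
T_out = 10⁶/451.68 = 2213.9 K → 2210 K.

2210 K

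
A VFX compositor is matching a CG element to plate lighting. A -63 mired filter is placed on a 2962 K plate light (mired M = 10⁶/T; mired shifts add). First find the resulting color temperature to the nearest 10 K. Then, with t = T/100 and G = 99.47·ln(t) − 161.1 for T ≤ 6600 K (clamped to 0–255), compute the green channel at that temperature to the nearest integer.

196

M_in = 10⁶/2962 = 337.61; M_out = 337.61 + (-63) = 274.61.
T_out = 10⁶/274.61 = 3641.5 K → 3640 K; t = 36.4.
G = 99.47·ln 36.4 − 161.1 = 99.47·3.5946 − 161.1 = 196.452.
Rounded: 196.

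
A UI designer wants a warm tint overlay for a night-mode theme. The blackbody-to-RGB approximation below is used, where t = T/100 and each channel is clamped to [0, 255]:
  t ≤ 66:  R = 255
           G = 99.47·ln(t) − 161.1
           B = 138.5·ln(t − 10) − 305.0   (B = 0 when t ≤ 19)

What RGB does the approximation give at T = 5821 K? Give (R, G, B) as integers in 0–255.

(255, 243, 232)

t = 5821/100 = 58.21; the t ≤ 66 branch applies.
R = 255 by definition for t ≤ 66.
G = 99.47·ln 58.21 − 161.1 = 99.47·4.0641 − 161.1 = 243.152.
B = 138.5·ln(58.21 − 10) − 305.0 = 138.5·ln 48.21 − 305.0 = 138.5·3.8756 − 305.0 = 231.766.
Rounded: (255, 243, 232).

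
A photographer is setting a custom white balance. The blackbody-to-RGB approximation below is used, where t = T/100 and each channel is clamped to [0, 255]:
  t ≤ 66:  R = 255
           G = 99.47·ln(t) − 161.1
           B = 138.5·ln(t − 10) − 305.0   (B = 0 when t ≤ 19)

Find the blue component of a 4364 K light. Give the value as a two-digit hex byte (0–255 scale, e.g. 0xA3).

0xB6

t = 4364/100 = 43.64; the t ≤ 66 branch applies.
B = 138.5·ln(43.64 − 10) − 305.0 = 138.5·ln 33.64 − 305.0 = 138.5·3.5157 − 305.0 = 181.927.
Rounded: 182; in hex, 0xB6.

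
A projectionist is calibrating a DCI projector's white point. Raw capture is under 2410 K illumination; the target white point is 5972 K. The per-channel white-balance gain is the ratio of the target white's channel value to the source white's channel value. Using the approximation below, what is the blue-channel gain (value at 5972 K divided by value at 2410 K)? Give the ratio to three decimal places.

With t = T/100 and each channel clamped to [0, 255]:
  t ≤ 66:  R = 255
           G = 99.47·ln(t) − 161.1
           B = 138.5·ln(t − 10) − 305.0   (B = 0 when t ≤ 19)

3.838

At 2410 K (t = 24.1):
  B = 138.5·ln(24.1 − 10) − 305.0 = 138.5·ln 14.1 − 305.0 = 138.5·2.6462 − 305.0 = 61.495.
At 5972 K (t = 59.72):
  B = 138.5·ln(59.72 − 10) − 305.0 = 138.5·ln 49.72 − 305.0 = 138.5·3.9064 − 305.0 = 236.037.
Gain = 236.037 / 61.495 = 3.8383 → 3.838.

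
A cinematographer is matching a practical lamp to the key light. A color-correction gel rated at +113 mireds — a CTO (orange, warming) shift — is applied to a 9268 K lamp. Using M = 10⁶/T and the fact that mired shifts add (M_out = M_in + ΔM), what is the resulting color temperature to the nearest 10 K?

4530 K

M_in = 10⁶/9268 = 107.90 mireds.
M_out = 107.90 + (+113) = 220.90 mireds.
T_out = 10⁶/220.90 = 4527.0 K → 4530 K.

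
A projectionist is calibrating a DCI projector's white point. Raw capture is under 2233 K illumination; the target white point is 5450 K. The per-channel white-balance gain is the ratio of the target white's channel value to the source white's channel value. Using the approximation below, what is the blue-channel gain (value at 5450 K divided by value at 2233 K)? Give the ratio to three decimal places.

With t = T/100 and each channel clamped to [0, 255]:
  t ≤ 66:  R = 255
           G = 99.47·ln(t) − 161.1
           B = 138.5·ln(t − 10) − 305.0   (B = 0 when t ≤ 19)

5.142

At 2233 K (t = 22.33):
  B = 138.5·ln(22.33 − 10) − 305.0 = 138.5·ln 12.33 − 305.0 = 138.5·2.5120 − 305.0 = 42.917.
At 5450 K (t = 54.5):
  B = 138.5·ln(54.5 − 10) − 305.0 = 138.5·ln 44.5 − 305.0 = 138.5·3.7955 − 305.0 = 220.675.
Gain = 220.675 / 42.917 = 5.1419 → 5.142.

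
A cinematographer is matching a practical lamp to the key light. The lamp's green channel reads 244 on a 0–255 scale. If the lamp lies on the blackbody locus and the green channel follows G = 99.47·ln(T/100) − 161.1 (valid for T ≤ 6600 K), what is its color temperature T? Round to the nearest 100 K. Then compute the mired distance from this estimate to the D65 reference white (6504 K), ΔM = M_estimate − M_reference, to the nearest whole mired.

ln t = (244 + 161.1) / 99.47 = 4.0726.
t = e^4.0726 = 58.709.
T = 100·t = 5871 K → 5900 K to the nearest 100 K.
M_estimate = 10⁶/5900 = 169.49; M_reference = 10⁶/6504 = 153.75.
ΔM = 169.49 − 153.75 = 15.74 → +16 mireds.

+16 mireds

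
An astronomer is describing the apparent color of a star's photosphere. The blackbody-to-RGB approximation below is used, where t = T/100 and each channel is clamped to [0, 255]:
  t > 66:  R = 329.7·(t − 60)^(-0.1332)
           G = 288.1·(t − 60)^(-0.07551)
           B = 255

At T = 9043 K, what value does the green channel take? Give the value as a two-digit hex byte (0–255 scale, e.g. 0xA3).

0xDF

t = 9043/100 = 90.43; the t > 66 branch applies.
G = 288.1·(90.43 − 60)^(-0.07551) = 288.1·30.43^(-0.07551) = 288.1·0.77267 = 222.607.
Rounded: 223; in hex, 0xDF.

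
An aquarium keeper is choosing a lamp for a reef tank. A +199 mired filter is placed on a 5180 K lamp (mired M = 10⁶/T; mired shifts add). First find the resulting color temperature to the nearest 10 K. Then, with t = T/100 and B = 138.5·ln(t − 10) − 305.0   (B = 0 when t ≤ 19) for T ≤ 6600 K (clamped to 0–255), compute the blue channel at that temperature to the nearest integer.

75

M_in = 10⁶/5180 = 193.05; M_out = 193.05 + (+199) = 392.05.
T_out = 10⁶/392.05 = 2550.7 K → 2550 K; t = 25.5.
B = 138.5·ln(25.5 − 10) − 305.0 = 138.5·ln 15.5 − 305.0 = 138.5·2.7408 − 305.0 = 74.606.
Rounded: 75.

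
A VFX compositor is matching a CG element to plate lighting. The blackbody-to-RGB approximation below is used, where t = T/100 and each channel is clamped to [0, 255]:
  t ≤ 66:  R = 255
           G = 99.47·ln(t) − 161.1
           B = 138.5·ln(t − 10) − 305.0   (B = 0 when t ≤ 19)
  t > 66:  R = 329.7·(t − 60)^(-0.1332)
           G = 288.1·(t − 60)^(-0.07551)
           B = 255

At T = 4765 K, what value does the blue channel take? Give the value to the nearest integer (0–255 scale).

198

t = 4765/100 = 47.65; the t ≤ 66 branch applies.
B = 138.5·ln(47.65 − 10) − 305.0 = 138.5·ln 37.65 − 305.0 = 138.5·3.6283 − 305.0 = 197.524.
Rounded: 198.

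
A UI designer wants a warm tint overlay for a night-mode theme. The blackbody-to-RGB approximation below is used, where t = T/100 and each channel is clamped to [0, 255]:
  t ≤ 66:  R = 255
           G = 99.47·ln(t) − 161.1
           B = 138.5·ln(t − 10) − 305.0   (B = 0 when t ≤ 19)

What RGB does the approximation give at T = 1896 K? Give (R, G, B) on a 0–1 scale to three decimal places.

(1.000, 0.516, 0.000)

t = 1896/100 = 18.96; the t ≤ 66 branch applies.
R = 255 by definition for t ≤ 66.
G = 99.47·ln 18.96 − 161.1 = 99.47·2.9423 − 161.1 = 131.574.
t = 18.96 ≤ 19, so B = 0.
Dividing each by 255: (1.0000, 0.5160, 0.0000) → (1.000, 0.516, 0.000).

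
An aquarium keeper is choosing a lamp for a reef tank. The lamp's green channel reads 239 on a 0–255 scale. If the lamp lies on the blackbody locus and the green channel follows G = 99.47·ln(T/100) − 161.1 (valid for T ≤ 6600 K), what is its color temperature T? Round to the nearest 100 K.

ln t = (239 + 161.1) / 99.47 = 4.0223.
t = e^4.0223 = 55.830.
T = 100·t = 5583 K → 5600 K to the nearest 100 K.

5600 K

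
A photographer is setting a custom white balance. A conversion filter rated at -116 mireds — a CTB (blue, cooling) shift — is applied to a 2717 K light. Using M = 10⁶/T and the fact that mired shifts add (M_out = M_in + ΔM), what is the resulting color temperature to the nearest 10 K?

3970 K

M_in = 10⁶/2717 = 368.05 mireds.
M_out = 368.05 + (-116) = 252.05 mireds.
T_out = 10⁶/252.05 = 3967.4 K → 3970 K.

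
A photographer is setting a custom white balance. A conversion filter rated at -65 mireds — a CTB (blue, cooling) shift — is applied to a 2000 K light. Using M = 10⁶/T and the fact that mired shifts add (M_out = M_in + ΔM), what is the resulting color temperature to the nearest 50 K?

2300 K

M_in = 10⁶/2000 = 500.00 mireds.
M_out = 500.00 + (-65) = 435.00 mireds.
T_out = 10⁶/435.00 = 2298.9 K → 2300 K.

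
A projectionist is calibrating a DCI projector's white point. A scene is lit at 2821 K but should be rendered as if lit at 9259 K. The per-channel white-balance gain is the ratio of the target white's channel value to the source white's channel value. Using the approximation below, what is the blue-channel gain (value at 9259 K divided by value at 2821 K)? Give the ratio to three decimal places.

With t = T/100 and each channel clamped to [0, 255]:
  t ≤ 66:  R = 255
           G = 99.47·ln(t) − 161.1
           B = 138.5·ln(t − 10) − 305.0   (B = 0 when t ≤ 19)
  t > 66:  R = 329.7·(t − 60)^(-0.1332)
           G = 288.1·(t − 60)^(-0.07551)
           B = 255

2.631

At 2821 K (t = 28.21):
  B = 138.5·ln(28.21 − 10) − 305.0 = 138.5·ln 18.21 − 305.0 = 138.5·2.9020 − 305.0 = 96.923.
At 9259 K (t = 92.59):
  B = 255 by definition for t > 66.
Gain = 255.000 / 96.923 = 2.6310 → 2.631.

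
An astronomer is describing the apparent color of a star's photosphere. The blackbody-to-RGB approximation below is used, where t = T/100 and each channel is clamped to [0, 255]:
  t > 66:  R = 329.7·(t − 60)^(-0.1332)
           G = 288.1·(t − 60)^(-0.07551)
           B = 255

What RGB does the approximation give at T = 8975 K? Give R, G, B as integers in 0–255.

R=210, G=223, B=255

t = 8975/100 = 89.75; the t > 66 branch applies.
R = 329.7·(89.75 − 60)^(-0.1332) = 329.7·29.75^(-0.1332) = 329.7·0.63640 = 209.822.
G = 288.1·(89.75 − 60)^(-0.07551) = 288.1·29.75^(-0.07551) = 288.1·0.77399 = 222.987.
B = 255 by definition for t > 66.
Rounded: (210, 223, 255).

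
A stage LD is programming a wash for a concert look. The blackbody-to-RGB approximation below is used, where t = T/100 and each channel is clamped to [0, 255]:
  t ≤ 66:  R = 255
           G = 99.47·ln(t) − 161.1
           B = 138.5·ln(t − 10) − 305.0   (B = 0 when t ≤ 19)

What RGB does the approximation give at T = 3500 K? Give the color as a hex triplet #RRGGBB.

#FFC18D

t = 3500/100 = 35; the t ≤ 66 branch applies.
R = 255 by definition for t ≤ 66.
G = 99.47·ln 35 − 161.1 = 99.47·3.5553 − 161.1 = 192.550.
B = 138.5·ln(35 − 10) − 305.0 = 138.5·ln 25 − 305.0 = 138.5·3.2189 − 305.0 = 140.814.
Rounded: (255, 193, 141).
In hex: #FFC18D.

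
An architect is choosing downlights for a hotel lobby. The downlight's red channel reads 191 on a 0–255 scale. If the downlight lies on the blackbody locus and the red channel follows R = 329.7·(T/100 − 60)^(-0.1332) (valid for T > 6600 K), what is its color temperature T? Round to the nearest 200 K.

(t − 60)^(-0.1332) = 191/329.7 = 0.57931.
t − 60 = 0.57931^(1/-0.1332) = 0.57931^(-7.508) = 60.245, so t = 120.245.
T = 100·t = 12025 K → 12000 K to the nearest 200 K.

12000 K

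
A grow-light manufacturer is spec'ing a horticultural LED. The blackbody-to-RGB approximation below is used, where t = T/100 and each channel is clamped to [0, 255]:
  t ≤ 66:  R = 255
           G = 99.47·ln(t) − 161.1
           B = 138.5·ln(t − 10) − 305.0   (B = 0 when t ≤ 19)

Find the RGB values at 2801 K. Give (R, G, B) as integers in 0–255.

t = 2801/100 = 28.01; the t ≤ 66 branch applies.
R = 255 by definition for t ≤ 66.
G = 99.47·ln 28.01 − 161.1 = 99.47·3.3326 − 161.1 = 170.390.
B = 138.5·ln(28.01 − 10) − 305.0 = 138.5·ln 18.01 − 305.0 = 138.5·2.8909 − 305.0 = 95.393.
Rounded: (255, 170, 95).

(255, 170, 95)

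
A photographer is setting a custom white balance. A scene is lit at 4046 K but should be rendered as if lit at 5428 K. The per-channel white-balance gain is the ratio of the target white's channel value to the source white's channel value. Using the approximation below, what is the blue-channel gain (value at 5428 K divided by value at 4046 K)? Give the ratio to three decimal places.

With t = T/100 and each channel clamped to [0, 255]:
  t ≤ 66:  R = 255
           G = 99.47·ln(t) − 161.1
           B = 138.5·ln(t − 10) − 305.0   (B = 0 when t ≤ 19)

1.308

At 4046 K (t = 40.46):
  B = 138.5·ln(40.46 − 10) − 305.0 = 138.5·ln 30.46 − 305.0 = 138.5·3.4164 − 305.0 = 168.173.
At 5428 K (t = 54.28):
  B = 138.5·ln(54.28 − 10) − 305.0 = 138.5·ln 44.28 − 305.0 = 138.5·3.7905 − 305.0 = 219.989.
Gain = 219.989 / 168.173 = 1.3081 → 1.308.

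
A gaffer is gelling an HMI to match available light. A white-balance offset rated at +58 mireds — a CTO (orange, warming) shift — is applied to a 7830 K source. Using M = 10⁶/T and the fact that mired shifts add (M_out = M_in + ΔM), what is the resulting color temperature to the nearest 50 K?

M_in = 10⁶/7830 = 127.71 mireds.
M_out = 127.71 + (+58) = 185.71 mireds.
T_out = 10⁶/185.71 = 5384.6 K → 5400 K.

5400 K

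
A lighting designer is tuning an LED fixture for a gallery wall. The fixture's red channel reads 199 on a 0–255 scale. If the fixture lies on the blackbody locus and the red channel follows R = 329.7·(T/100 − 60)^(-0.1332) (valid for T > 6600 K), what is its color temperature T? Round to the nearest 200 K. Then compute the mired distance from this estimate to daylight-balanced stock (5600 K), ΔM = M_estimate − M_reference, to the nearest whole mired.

(t − 60)^(-0.1332) = 199/329.7 = 0.60358.
t − 60 = 0.60358^(1/-0.1332) = 0.60358^(-7.508) = 44.273, so t = 104.273.
T = 100·t = 10427 K → 10400 K to the nearest 200 K.
M_estimate = 10⁶/10400 = 96.15; M_reference = 10⁶/5600 = 178.57.
ΔM = 96.15 − 178.57 = -82.42 → -82 mireds.

-82 mireds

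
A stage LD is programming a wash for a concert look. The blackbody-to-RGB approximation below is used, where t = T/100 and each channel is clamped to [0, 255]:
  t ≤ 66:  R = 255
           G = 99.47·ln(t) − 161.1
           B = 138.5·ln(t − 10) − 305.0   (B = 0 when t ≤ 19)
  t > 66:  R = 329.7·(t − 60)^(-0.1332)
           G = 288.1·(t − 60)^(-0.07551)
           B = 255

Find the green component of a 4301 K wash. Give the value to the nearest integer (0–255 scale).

213

t = 4301/100 = 43.01; the t ≤ 66 branch applies.
G = 99.47·ln 43.01 − 161.1 = 99.47·3.7614 − 161.1 = 213.050.
Rounded: 213.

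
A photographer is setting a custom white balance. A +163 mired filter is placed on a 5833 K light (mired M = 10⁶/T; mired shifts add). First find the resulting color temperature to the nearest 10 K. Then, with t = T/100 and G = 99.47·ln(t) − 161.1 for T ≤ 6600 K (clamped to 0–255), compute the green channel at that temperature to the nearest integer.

177

M_in = 10⁶/5833 = 171.44; M_out = 171.44 + (+163) = 334.44.
T_out = 10⁶/334.44 = 2990.1 K → 2990 K; t = 29.9.
G = 99.47·ln 29.9 − 161.1 = 99.47·3.3979 − 161.1 = 176.885.
Rounded: 177.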